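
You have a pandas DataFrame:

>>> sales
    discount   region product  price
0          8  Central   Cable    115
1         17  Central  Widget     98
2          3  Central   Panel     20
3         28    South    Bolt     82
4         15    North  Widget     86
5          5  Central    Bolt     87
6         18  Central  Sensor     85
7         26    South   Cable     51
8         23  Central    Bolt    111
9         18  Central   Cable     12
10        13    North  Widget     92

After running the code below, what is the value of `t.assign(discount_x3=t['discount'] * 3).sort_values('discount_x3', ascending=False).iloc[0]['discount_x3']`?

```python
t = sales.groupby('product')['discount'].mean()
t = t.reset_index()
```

56.0

group by product, mean of discount:
product
Bolt      18.666667
Cable     17.333333
Panel      3.000000
Sensor    18.000000
Widget    15.000000
Name: discount, dtype: float64
reset_index():
  product   discount
0    Bolt  18.666667
1   Cable  17.333333
2   Panel   3.000000
3  Sensor  18.000000
4  Widget  15.000000
add column discount_x3 = t['discount'] * 3:
  product   discount  discount_x3
0    Bolt  18.666667         56.0
1   Cable  17.333333         52.0
2   Panel   3.000000          9.0
3  Sensor  18.000000         54.0
4  Widget  15.000000         45.0
sort by discount_x3 descending:
  product   discount  discount_x3
0    Bolt  18.666667         56.0
3  Sensor  18.000000         54.0
1   Cable  17.333333         52.0
4  Widget  15.000000         45.0
2   Panel   3.000000          9.0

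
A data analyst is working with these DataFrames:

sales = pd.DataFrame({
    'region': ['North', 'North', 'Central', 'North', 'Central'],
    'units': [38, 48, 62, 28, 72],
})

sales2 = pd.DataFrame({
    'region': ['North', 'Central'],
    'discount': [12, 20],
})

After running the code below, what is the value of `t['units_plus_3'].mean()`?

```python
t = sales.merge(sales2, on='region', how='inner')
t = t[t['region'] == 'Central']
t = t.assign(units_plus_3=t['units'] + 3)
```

merge on 'region' (how='inner') → 5 rows:
    region  units  discount
0    North     38        12
1    North     48        12
2  Central     62        20
3    North     28        12
4  Central     72        20
filter rows where region == 'Central':
    region  units  discount
2  Central     62        20
4  Central     72        20
add column units_plus_3 = t['units'] + 3:
    region  units  discount  units_plus_3
2  Central     62        20            65
4  Central     72        20            75
Then the mean of column 'units_plus_3': 70.0

70.0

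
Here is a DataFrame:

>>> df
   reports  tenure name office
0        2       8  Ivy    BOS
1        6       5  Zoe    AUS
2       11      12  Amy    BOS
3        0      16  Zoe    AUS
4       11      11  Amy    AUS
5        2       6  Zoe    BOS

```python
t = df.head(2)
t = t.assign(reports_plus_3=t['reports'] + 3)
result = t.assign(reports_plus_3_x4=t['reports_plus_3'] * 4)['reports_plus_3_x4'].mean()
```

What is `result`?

28.0

take first 2 rows:
   reports  tenure name office
0        2       8  Ivy    BOS
1        6       5  Zoe    AUS
add column reports_plus_3 = t['reports'] + 3:
   reports  tenure name office  reports_plus_3
0        2       8  Ivy    BOS               5
1        6       5  Zoe    AUS               9
add column reports_plus_3_x4 = t['reports_plus_3'] * 4:
   reports  tenure name office  reports_plus_3  reports_plus_3_x4
0        2       8  Ivy    BOS               5                 20
1        6       5  Zoe    AUS               9                 36
Taking the mean of column 'reports_plus_3_x4' gives 28.0.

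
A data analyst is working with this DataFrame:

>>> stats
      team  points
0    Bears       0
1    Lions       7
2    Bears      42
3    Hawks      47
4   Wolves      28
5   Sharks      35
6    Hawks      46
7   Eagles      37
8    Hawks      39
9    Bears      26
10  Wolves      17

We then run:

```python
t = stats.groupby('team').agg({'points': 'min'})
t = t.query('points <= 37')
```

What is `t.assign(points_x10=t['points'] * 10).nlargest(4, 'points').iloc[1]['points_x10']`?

350

group by team, min of points:
        points
team          
Bears        0
Eagles      37
Hawks       39
Lions        7
Sharks      35
Wolves      17
filter rows where points <= 37:
        points
team          
Bears        0
Eagles      37
Lions        7
Sharks      35
Wolves      17
add column points_x10 = t['points'] * 10:
        points  points_x10
team                      
Bears        0           0
Eagles      37         370
Lions        7          70
Sharks      35         350
Wolves      17         170
take 4 rows with largest points:
        points  points_x10
team                      
Eagles      37         370
Sharks      35         350
Wolves      17         170
Lions        7          70
Hence 350.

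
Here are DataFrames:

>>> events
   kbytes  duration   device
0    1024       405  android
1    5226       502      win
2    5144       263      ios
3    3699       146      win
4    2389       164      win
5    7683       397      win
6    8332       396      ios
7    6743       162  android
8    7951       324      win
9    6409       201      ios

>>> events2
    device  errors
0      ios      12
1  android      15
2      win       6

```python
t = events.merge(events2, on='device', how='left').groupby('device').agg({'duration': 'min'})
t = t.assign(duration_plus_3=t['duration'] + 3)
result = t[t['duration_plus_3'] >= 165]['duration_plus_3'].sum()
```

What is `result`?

369

merge on 'device' (how='left') → 10 rows:
   kbytes  duration   device  errors
0    1024       405  android      15
1    5226       502      win       6
2    5144       263      ios      12
3    3699       146      win       6
4    2389       164      win       6
5    7683       397      win       6
6    8332       396      ios      12
7    6743       162  android      15
8    7951       324      win       6
9    6409       201      ios      12
group by device, min of duration:
         duration
device           
android       162
ios           201
win           146
add column duration_plus_3 = t['duration'] + 3:
         duration  duration_plus_3
device                            
android       162              165
ios           201              204
win           146              149
filter rows where duration_plus_3 >= 165:
         duration  duration_plus_3
device                            
android       162              165
ios           201              204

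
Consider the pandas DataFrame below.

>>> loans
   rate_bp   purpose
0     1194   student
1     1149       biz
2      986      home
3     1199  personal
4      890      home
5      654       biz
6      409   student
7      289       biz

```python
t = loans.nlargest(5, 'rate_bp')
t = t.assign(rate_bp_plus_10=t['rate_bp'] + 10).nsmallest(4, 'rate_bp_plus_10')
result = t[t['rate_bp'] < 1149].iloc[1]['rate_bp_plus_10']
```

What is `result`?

take 5 rows with largest rate_bp:
   rate_bp   purpose
3     1199  personal
0     1194   student
1     1149       biz
2      986      home
4      890      home
add column rate_bp_plus_10 = t['rate_bp'] + 10:
   rate_bp   purpose  rate_bp_plus_10
3     1199  personal             1209
0     1194   student             1204
1     1149       biz             1159
2      986      home              996
4      890      home              900
take 4 rows with smallest rate_bp_plus_10:
   rate_bp  purpose  rate_bp_plus_10
4      890     home              900
2      986     home              996
1     1149      biz             1159
0     1194  student             1204
filter rows where rate_bp < 1149:
   rate_bp purpose  rate_bp_plus_10
4      890    home              900
2      986    home              996
Hence 996.

996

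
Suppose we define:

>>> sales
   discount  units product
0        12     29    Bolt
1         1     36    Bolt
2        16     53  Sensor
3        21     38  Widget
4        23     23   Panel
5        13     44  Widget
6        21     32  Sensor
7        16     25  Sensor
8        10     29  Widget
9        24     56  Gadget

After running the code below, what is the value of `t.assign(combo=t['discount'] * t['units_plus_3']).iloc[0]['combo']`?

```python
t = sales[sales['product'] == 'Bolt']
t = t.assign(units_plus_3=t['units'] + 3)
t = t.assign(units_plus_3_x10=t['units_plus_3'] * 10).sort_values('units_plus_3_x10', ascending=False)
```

filter rows where product == 'Bolt':
   discount  units product
0        12     29    Bolt
1         1     36    Bolt
add column units_plus_3 = t['units'] + 3:
   discount  units product  units_plus_3
0        12     29    Bolt            32
1         1     36    Bolt            39
add column units_plus_3_x10 = t['units_plus_3'] * 10:
   discount  units product  units_plus_3  units_plus_3_x10
0        12     29    Bolt            32               320
1         1     36    Bolt            39               390
sort by units_plus_3_x10 descending:
   discount  units product  units_plus_3  units_plus_3_x10
1         1     36    Bolt            39               390
0        12     29    Bolt            32               320
add column combo = t['discount'] * t['units_plus_3']:
   discount  units product  units_plus_3  units_plus_3_x10  combo
1         1     36    Bolt            39               390     39
0        12     29    Bolt            32               320    384
Finally, value at position 0, column 'combo' = 39.

39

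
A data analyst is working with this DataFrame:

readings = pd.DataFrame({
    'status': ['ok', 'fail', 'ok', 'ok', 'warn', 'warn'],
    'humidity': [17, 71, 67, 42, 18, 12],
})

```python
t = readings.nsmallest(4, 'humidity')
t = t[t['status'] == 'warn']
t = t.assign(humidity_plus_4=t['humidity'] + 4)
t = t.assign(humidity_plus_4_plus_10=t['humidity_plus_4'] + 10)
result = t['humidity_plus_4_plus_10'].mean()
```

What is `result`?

29.0

take 4 rows with smallest humidity:
  status  humidity
5   warn        12
0     ok        17
4   warn        18
3     ok        42
filter rows where status == 'warn':
  status  humidity
5   warn        12
4   warn        18
add column humidity_plus_4 = t['humidity'] + 4:
  status  humidity  humidity_plus_4
5   warn        12               16
4   warn        18               22
add column humidity_plus_4_plus_10 = t['humidity_plus_4'] + 10:
  status  humidity  humidity_plus_4  humidity_plus_4_plus_10
5   warn        12               16                       26
4   warn        18               22                       32
Reading off the mean of column 'humidity_plus_4_plus_10', we get 29.0.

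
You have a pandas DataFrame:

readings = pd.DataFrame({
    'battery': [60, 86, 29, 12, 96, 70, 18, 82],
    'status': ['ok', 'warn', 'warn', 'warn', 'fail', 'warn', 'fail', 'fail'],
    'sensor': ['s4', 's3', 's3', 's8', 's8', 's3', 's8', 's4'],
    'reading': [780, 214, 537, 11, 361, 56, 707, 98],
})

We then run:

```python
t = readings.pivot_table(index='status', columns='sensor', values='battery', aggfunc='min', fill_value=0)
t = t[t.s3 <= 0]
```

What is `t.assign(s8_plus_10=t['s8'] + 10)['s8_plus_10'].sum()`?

38

pivot: rows=status, cols=sensor, min(battery):
sensor  s3  s4  s8
status            
fail     0  82  18
ok       0  60   0
warn    29   0  12
filter rows where s3 <= 0:
sensor  s3  s4  s8
status            
fail     0  82  18
ok       0  60   0
add column s8_plus_10 = t['s8'] + 10:
sensor  s3  s4  s8  s8_plus_10
status                        
fail     0  82  18          28
ok       0  60   0          10
Taking the sum of column 's8_plus_10' gives 38.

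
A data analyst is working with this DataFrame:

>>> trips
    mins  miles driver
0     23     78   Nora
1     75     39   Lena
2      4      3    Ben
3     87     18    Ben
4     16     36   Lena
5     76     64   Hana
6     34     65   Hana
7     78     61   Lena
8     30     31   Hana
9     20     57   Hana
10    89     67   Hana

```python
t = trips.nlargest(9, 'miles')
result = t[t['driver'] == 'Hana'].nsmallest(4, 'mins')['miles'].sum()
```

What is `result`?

take 9 rows with largest miles:
    mins  miles driver
0     23     78   Nora
10    89     67   Hana
6     34     65   Hana
5     76     64   Hana
7     78     61   Lena
9     20     57   Hana
1     75     39   Lena
4     16     36   Lena
8     30     31   Hana
filter rows where driver == 'Hana':
    mins  miles driver
10    89     67   Hana
6     34     65   Hana
5     76     64   Hana
9     20     57   Hana
8     30     31   Hana
take 4 rows with smallest mins:
   mins  miles driver
9    20     57   Hana
8    30     31   Hana
6    34     65   Hana
5    76     64   Hana

217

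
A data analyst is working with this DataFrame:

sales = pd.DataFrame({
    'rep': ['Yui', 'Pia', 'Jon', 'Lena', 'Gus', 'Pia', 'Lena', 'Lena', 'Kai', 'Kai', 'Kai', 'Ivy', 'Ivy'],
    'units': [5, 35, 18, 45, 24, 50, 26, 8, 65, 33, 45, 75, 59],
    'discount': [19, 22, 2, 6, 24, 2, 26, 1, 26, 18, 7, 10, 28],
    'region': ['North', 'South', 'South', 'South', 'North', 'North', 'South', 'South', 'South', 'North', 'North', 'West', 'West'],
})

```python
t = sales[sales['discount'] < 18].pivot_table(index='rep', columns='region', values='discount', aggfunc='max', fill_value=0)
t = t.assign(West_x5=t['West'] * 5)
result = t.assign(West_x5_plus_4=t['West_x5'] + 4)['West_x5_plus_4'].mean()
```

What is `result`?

14.0

filter rows where discount < 18:
     rep  units  discount region
2    Jon     18         2  South
3   Lena     45         6  South
5    Pia     50         2  North
7   Lena      8         1  South
10   Kai     45         7  North
11   Ivy     75        10   West
pivot: rows=rep, cols=region, max(discount):
region  North  South  West
rep                       
Ivy         0      0    10
Jon         0      2     0
Kai         7      0     0
Lena        0      6     0
Pia         2      0     0
add column West_x5 = t['West'] * 5:
region  North  South  West  West_x5
rep                                
Ivy         0      0    10       50
Jon         0      2     0        0
Kai         7      0     0        0
Lena        0      6     0        0
Pia         2      0     0        0
add column West_x5_plus_4 = t['West_x5'] + 4:
region  North  South  West  West_x5  West_x5_plus_4
rep                                                
Ivy         0      0    10       50              54
Jon         0      2     0        0               4
Kai         7      0     0        0               4
Lena        0      6     0        0               4
Pia         2      0     0        0               4
Then the mean of column 'West_x5_plus_4': 14.0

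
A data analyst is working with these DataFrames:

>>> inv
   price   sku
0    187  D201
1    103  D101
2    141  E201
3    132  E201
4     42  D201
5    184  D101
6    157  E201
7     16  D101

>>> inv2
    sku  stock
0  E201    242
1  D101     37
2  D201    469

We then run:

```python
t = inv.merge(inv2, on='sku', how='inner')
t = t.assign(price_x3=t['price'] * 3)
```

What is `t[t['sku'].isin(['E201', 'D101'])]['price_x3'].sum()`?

merge on 'sku' (how='inner') → 8 rows:
   price   sku  stock
0    187  D201    469
1    103  D101     37
2    141  E201    242
3    132  E201    242
4     42  D201    469
5    184  D101     37
6    157  E201    242
7     16  D101     37
add column price_x3 = t['price'] * 3:
   price   sku  stock  price_x3
0    187  D201    469       561
1    103  D101     37       309
2    141  E201    242       423
3    132  E201    242       396
4     42  D201    469       126
5    184  D101     37       552
6    157  E201    242       471
7     16  D101     37        48
filter rows where sku in ['E201', 'D101']:
   price   sku  stock  price_x3
1    103  D101     37       309
2    141  E201    242       423
3    132  E201    242       396
5    184  D101     37       552
6    157  E201    242       471
7     16  D101     37        48
Finally, sum of column 'price_x3' = 2199.

2199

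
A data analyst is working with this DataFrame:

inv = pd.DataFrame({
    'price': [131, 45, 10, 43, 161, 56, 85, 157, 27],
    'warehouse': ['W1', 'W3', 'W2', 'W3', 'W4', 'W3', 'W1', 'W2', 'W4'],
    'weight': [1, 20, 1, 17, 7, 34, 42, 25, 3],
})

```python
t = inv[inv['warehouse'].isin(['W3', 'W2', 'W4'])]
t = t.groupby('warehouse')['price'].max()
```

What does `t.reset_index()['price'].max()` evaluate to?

161

filter rows where warehouse in ['W3', 'W2', 'W4']:
   price warehouse  weight
1     45        W3      20
2     10        W2       1
3     43        W3      17
4    161        W4       7
5     56        W3      34
7    157        W2      25
8     27        W4       3
group by warehouse, max of price:
warehouse
W2    157
W3     56
W4    161
Name: price, dtype: int64
reset_index():
  warehouse  price
0        W2    157
1        W3     56
2        W4    161
Finally, max of column 'price' = 161.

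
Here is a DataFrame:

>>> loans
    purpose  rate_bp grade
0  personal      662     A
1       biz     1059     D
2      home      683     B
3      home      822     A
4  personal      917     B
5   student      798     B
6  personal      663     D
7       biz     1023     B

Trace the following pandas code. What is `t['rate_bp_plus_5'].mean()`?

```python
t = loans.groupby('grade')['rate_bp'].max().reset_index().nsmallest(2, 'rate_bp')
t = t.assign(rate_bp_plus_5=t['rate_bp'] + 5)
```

927.5

group by grade, max of rate_bp:
grade
A     822
B    1023
D    1059
Name: rate_bp, dtype: int64
reset_index():
  grade  rate_bp
0     A      822
1     B     1023
2     D     1059
take 2 rows with smallest rate_bp:
  grade  rate_bp
0     A      822
1     B     1023
add column rate_bp_plus_5 = t['rate_bp'] + 5:
  grade  rate_bp  rate_bp_plus_5
0     A      822             827
1     B     1023            1028
Hence 927.5.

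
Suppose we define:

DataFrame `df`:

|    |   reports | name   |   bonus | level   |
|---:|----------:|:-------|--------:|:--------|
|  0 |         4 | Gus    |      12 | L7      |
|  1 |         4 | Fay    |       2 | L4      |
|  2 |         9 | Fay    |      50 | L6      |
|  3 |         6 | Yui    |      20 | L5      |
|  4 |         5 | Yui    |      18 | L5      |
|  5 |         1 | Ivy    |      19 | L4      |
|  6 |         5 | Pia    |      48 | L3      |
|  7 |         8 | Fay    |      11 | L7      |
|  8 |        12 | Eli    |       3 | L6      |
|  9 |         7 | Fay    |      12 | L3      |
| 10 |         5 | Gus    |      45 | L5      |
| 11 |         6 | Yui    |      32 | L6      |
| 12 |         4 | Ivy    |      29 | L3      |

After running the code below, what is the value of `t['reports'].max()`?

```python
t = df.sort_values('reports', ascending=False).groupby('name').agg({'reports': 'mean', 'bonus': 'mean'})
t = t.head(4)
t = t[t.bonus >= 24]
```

4.5

sort by reports descending:
    reports name  bonus level
8        12  Eli      3    L6
2         9  Fay     50    L6
7         8  Fay     11    L7
9         7  Fay     12    L3
3         6  Yui     20    L5
11        6  Yui     32    L6
4         5  Yui     18    L5
6         5  Pia     48    L3
10        5  Gus     45    L5
0         4  Gus     12    L7
1         4  Fay      2    L4
12        4  Ivy     29    L3
5         1  Ivy     19    L4
group by name: mean(reports), mean(bonus):
        reports      bonus
name                      
Eli   12.000000   3.000000
Fay    7.000000  18.750000
Gus    4.500000  28.500000
Ivy    2.500000  24.000000
Pia    5.000000  48.000000
Yui    5.666667  23.333333
take first 4 rows:
      reports  bonus
name                
Eli      12.0   3.00
Fay       7.0  18.75
Gus       4.5  28.50
Ivy       2.5  24.00
filter rows where bonus >= 24:
      reports  bonus
name                
Gus       4.5   28.5
Ivy       2.5   24.0
The max of column 'reports' is 4.5.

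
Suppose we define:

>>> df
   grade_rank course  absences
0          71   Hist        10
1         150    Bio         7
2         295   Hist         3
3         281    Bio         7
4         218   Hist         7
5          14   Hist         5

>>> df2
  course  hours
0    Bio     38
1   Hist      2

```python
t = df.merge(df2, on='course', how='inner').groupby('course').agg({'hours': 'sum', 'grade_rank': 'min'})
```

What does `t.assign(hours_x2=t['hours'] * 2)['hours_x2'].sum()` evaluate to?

merge on 'course' (how='inner') → 6 rows:
   grade_rank course  absences  hours
0          71   Hist        10      2
1         150    Bio         7     38
2         295   Hist         3      2
3         281    Bio         7     38
4         218   Hist         7      2
5          14   Hist         5      2
group by course: sum(hours), min(grade_rank):
        hours  grade_rank
course                   
Bio        76         150
Hist        8          14
add column hours_x2 = t['hours'] * 2:
        hours  grade_rank  hours_x2
course                             
Bio        76         150       152
Hist        8          14        16
The sum of column 'hours_x2' is 168.

168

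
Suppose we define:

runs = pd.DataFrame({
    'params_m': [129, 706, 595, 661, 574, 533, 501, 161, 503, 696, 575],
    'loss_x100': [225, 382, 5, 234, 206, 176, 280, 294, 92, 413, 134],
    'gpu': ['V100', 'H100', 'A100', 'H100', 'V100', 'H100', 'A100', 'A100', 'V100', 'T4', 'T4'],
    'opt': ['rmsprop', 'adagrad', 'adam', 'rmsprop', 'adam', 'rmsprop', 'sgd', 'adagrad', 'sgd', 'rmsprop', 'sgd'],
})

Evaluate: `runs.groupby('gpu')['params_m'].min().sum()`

group by gpu, min of params_m:
gpu
A100    161
H100    533
T4      575
V100    129
Name: params_m, dtype: int64
Taking the sum of the resulting series gives 1398.

1398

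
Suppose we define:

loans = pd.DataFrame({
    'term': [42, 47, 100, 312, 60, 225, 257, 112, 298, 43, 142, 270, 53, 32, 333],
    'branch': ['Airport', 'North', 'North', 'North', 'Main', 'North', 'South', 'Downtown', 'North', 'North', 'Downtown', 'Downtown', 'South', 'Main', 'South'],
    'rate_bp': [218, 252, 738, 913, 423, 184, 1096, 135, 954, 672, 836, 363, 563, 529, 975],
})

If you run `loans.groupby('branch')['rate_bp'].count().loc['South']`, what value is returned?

3

group by branch, count of rate_bp:
branch
Airport     1
Downtown    3
Main        2
North       6
South       3
Name: rate_bp, dtype: int64
Hence 3.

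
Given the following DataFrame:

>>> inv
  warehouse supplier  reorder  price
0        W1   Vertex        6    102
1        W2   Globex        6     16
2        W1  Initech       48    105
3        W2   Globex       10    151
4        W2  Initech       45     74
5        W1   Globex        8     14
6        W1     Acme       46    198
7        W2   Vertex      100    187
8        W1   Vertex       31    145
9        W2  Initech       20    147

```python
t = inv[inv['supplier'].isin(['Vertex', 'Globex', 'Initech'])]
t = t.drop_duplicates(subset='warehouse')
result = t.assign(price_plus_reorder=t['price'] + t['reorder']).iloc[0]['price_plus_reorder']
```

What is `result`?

108

filter rows where supplier in ['Vertex', 'Globex', 'Initech']:
  warehouse supplier  reorder  price
0        W1   Vertex        6    102
1        W2   Globex        6     16
2        W1  Initech       48    105
3        W2   Globex       10    151
4        W2  Initech       45     74
5        W1   Globex        8     14
7        W2   Vertex      100    187
8        W1   Vertex       31    145
9        W2  Initech       20    147
drop duplicate warehouse (keep=first):
  warehouse supplier  reorder  price
0        W1   Vertex        6    102
1        W2   Globex        6     16
add column price_plus_reorder = t['price'] + t['reorder']:
  warehouse supplier  reorder  price  price_plus_reorder
0        W1   Vertex        6    102                 108
1        W2   Globex        6     16                  22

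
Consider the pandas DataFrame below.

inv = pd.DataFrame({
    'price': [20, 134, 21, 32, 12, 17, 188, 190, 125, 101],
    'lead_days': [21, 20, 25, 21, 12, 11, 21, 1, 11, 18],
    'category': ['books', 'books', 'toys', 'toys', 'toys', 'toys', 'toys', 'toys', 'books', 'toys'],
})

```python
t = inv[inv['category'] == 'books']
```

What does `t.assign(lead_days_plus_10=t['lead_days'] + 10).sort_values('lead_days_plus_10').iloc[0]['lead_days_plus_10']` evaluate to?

21

filter rows where category == 'books':
   price  lead_days category
0     20         21    books
1    134         20    books
8    125         11    books
add column lead_days_plus_10 = t['lead_days'] + 10:
   price  lead_days category  lead_days_plus_10
0     20         21    books                 31
1    134         20    books                 30
8    125         11    books                 21
sort by lead_days_plus_10:
   price  lead_days category  lead_days_plus_10
8    125         11    books                 21
1    134         20    books                 30
0     20         21    books                 31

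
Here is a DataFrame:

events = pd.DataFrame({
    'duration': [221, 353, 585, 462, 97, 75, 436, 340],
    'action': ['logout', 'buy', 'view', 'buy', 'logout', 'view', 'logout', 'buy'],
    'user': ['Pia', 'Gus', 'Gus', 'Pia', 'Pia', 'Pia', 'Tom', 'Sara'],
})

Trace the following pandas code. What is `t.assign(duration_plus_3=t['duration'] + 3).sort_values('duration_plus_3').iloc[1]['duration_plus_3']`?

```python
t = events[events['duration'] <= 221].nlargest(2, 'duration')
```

filter rows where duration <= 221:
   duration  action user
0       221  logout  Pia
4        97  logout  Pia
5        75    view  Pia
take 2 rows with largest duration:
   duration  action user
0       221  logout  Pia
4        97  logout  Pia
add column duration_plus_3 = t['duration'] + 3:
   duration  action user  duration_plus_3
0       221  logout  Pia              224
4        97  logout  Pia              100
sort by duration_plus_3:
   duration  action user  duration_plus_3
4        97  logout  Pia              100
0       221  logout  Pia              224
Reading off the value at position 1, column 'duration_plus_3', we get 224.

224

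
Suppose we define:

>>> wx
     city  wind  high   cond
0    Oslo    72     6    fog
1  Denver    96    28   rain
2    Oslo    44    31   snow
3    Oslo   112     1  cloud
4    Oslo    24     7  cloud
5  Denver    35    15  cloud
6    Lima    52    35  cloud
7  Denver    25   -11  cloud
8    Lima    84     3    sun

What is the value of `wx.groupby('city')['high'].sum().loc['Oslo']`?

group by city, sum of high:
city
Denver    32
Lima      38
Oslo      45
Name: high, dtype: int64

45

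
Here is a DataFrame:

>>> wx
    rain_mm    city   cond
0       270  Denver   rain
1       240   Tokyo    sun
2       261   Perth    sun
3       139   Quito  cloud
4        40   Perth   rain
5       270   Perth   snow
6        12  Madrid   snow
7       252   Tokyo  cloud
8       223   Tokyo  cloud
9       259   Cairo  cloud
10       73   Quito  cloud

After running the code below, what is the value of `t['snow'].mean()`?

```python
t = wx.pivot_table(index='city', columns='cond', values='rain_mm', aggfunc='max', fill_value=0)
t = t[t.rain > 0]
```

pivot: rows=city, cols=cond, max(rain_mm):
cond    cloud  rain  snow  sun
city                          
Cairo     259     0     0    0
Denver      0   270     0    0
Madrid      0     0    12    0
Perth       0    40   270  261
Quito     139     0     0    0
Tokyo     252     0     0  240
filter rows where rain > 0:
cond    cloud  rain  snow  sun
city                          
Denver      0   270     0    0
Perth       0    40   270  261

135.0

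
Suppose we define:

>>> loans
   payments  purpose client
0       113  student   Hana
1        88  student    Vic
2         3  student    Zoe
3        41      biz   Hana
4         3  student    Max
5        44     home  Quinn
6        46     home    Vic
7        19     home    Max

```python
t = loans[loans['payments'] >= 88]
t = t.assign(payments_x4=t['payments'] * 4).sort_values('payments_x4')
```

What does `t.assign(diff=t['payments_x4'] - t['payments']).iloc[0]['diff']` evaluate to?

264

filter rows where payments >= 88:
   payments  purpose client
0       113  student   Hana
1        88  student    Vic
add column payments_x4 = t['payments'] * 4:
   payments  purpose client  payments_x4
0       113  student   Hana          452
1        88  student    Vic          352
sort by payments_x4:
   payments  purpose client  payments_x4
1        88  student    Vic          352
0       113  student   Hana          452
add column diff = t['payments_x4'] - t['payments']:
   payments  purpose client  payments_x4  diff
1        88  student    Vic          352   264
0       113  student   Hana          452   339
So iloc[0]['diff'] = 264.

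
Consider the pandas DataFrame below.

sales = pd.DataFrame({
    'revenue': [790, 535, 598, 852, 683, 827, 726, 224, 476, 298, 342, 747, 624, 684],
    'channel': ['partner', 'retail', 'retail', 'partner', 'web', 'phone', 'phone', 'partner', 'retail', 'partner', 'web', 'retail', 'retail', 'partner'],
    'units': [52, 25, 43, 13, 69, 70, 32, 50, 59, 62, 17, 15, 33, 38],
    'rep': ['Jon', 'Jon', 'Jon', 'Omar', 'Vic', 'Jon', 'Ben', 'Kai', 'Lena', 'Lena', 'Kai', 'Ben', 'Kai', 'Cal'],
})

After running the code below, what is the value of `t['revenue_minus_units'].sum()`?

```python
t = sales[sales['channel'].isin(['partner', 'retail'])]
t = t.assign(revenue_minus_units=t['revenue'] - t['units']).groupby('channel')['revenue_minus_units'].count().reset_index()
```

filter rows where channel in ['partner', 'retail']:
    revenue  channel  units   rep
0       790  partner     52   Jon
1       535   retail     25   Jon
2       598   retail     43   Jon
3       852  partner     13  Omar
7       224  partner     50   Kai
8       476   retail     59  Lena
9       298  partner     62  Lena
11      747   retail     15   Ben
12      624   retail     33   Kai
13      684  partner     38   Cal
add column revenue_minus_units = t['revenue'] - t['units']:
    revenue  channel  units   rep  revenue_minus_units
0       790  partner     52   Jon                  738
1       535   retail     25   Jon                  510
2       598   retail     43   Jon                  555
3       852  partner     13  Omar                  839
7       224  partner     50   Kai                  174
8       476   retail     59  Lena                  417
9       298  partner     62  Lena                  236
11      747   retail     15   Ben                  732
12      624   retail     33   Kai                  591
13      684  partner     38   Cal                  646
group by channel, count of revenue_minus_units:
channel
partner    5
retail     5
Name: revenue_minus_units, dtype: int64
reset_index():
   channel  revenue_minus_units
0  partner                    5
1   retail                    5
The sum of column 'revenue_minus_units' is 10.

10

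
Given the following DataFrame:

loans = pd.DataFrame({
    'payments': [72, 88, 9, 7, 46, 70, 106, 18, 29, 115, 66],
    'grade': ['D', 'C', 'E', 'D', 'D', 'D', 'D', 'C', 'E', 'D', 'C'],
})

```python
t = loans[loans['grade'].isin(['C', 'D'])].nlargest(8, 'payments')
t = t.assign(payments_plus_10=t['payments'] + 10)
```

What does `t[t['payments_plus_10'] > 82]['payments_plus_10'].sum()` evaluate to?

filter rows where grade in ['C', 'D']:
    payments grade
0         72     D
1         88     C
3          7     D
4         46     D
5         70     D
6        106     D
7         18     C
9        115     D
10        66     C
take 8 rows with largest payments:
    payments grade
9        115     D
6        106     D
1         88     C
0         72     D
5         70     D
10        66     C
4         46     D
7         18     C
add column payments_plus_10 = t['payments'] + 10:
    payments grade  payments_plus_10
9        115     D               125
6        106     D               116
1         88     C                98
0         72     D                82
5         70     D                80
10        66     C                76
4         46     D                56
7         18     C                28
filter rows where payments_plus_10 > 82:
   payments grade  payments_plus_10
9       115     D               125
6       106     D               116
1        88     C                98
So sum() = 339.

339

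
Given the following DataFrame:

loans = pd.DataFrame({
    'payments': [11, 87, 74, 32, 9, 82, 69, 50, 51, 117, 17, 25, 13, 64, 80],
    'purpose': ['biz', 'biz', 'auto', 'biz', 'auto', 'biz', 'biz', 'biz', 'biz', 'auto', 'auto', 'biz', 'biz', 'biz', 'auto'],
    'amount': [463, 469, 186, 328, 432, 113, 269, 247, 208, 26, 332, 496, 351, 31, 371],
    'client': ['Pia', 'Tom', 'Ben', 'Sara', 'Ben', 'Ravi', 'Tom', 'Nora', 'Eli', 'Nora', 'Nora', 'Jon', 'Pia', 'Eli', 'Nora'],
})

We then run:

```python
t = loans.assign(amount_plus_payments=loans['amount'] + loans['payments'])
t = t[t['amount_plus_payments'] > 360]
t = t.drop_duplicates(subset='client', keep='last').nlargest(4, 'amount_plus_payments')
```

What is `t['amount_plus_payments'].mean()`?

492.25

add column amount_plus_payments = loans['amount'] + loans['payments']:
    payments purpose  amount client  amount_plus_payments
0         11     biz     463    Pia                   474
1         87     biz     469    Tom                   556
2         74    auto     186    Ben                   260
3         32     biz     328   Sara                   360
4          9    auto     432    Ben                   441
5         82     biz     113   Ravi                   195
6         69     biz     269    Tom                   338
7         50     biz     247   Nora                   297
8         51     biz     208    Eli                   259
9        117    auto      26   Nora                   143
10        17    auto     332   Nora                   349
11        25     biz     496    Jon                   521
12        13     biz     351    Pia                   364
13        64     biz      31    Eli                    95
14        80    auto     371   Nora                   451
filter rows where amount_plus_payments > 360:
    payments purpose  amount client  amount_plus_payments
0         11     biz     463    Pia                   474
1         87     biz     469    Tom                   556
4          9    auto     432    Ben                   441
11        25     biz     496    Jon                   521
12        13     biz     351    Pia                   364
14        80    auto     371   Nora                   451
drop duplicate client (keep=last):
    payments purpose  amount client  amount_plus_payments
1         87     biz     469    Tom                   556
4          9    auto     432    Ben                   441
11        25     biz     496    Jon                   521
12        13     biz     351    Pia                   364
14        80    auto     371   Nora                   451
take 4 rows with largest amount_plus_payments:
    payments purpose  amount client  amount_plus_payments
1         87     biz     469    Tom                   556
11        25     biz     496    Jon                   521
14        80    auto     371   Nora                   451
4          9    auto     432    Ben                   441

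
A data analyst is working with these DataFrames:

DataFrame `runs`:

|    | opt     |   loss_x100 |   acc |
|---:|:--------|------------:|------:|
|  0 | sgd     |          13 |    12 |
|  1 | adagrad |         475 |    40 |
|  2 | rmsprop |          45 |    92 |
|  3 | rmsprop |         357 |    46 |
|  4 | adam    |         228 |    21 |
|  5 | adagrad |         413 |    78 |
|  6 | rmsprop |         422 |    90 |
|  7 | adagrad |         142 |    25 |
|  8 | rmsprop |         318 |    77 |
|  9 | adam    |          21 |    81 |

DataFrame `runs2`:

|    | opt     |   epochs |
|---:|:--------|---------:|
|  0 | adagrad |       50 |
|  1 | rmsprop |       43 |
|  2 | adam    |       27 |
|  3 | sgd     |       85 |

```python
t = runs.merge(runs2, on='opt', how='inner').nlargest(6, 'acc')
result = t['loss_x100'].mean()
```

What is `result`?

262.666666667

merge on 'opt' (how='inner') → 10 rows:
       opt  loss_x100  acc  epochs
0      sgd         13   12      85
1  adagrad        475   40      50
2  rmsprop         45   92      43
3  rmsprop        357   46      43
4     adam        228   21      27
5  adagrad        413   78      50
6  rmsprop        422   90      43
7  adagrad        142   25      50
8  rmsprop        318   77      43
9     adam         21   81      27
take 6 rows with largest acc:
       opt  loss_x100  acc  epochs
2  rmsprop         45   92      43
6  rmsprop        422   90      43
9     adam         21   81      27
5  adagrad        413   78      50
8  rmsprop        318   77      43
3  rmsprop        357   46      43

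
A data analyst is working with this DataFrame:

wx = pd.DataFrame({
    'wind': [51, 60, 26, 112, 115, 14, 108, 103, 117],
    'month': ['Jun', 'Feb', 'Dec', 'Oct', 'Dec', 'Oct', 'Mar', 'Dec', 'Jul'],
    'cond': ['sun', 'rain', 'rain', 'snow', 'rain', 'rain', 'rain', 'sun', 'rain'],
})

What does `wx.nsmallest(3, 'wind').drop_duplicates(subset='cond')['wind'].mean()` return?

32.5

take 3 rows with smallest wind:
   wind month  cond
5    14   Oct  rain
2    26   Dec  rain
0    51   Jun   sun
drop duplicate cond (keep=first):
   wind month  cond
5    14   Oct  rain
0    51   Jun   sun
Hence 32.5.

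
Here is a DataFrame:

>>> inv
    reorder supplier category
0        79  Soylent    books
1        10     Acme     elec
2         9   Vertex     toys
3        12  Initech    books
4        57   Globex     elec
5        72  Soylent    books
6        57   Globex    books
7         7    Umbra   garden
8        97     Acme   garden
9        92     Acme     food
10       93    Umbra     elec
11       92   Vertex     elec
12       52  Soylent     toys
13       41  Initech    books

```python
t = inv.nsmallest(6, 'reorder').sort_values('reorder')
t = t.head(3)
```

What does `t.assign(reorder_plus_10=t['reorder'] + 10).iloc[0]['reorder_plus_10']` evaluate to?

take 6 rows with smallest reorder:
    reorder supplier category
7         7    Umbra   garden
2         9   Vertex     toys
1        10     Acme     elec
3        12  Initech    books
13       41  Initech    books
12       52  Soylent     toys
sort by reorder:
    reorder supplier category
7         7    Umbra   garden
2         9   Vertex     toys
1        10     Acme     elec
3        12  Initech    books
13       41  Initech    books
12       52  Soylent     toys
take first 3 rows:
   reorder supplier category
7        7    Umbra   garden
2        9   Vertex     toys
1       10     Acme     elec
add column reorder_plus_10 = t['reorder'] + 10:
   reorder supplier category  reorder_plus_10
7        7    Umbra   garden               17
2        9   Vertex     toys               19
1       10     Acme     elec               20
Then the value at position 0, column 'reorder_plus_10': 17

17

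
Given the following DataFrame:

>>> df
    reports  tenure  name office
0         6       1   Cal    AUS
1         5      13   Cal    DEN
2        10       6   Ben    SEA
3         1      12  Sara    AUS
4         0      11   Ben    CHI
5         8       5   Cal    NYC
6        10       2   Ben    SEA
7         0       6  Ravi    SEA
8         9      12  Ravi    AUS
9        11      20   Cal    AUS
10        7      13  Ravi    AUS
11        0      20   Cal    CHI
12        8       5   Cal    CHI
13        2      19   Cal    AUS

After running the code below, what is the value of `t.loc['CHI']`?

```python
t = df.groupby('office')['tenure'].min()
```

5

group by office, min of tenure:
office
AUS     1
CHI     5
DEN    13
NYC     5
SEA     2
Name: tenure, dtype: int64
Finally, value at index 'CHI' = 5.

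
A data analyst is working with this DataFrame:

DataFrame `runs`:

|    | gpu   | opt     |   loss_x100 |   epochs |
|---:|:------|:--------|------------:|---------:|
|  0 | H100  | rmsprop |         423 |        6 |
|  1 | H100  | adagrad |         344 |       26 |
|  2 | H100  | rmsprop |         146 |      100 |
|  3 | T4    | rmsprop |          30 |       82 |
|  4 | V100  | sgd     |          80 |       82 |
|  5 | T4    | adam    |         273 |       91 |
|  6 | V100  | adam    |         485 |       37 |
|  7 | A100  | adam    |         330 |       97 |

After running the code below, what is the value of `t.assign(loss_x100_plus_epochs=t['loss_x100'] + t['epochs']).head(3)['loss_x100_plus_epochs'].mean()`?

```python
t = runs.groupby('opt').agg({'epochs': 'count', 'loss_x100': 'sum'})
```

group by opt: count(epochs), sum(loss_x100):
         epochs  loss_x100
opt                       
adagrad       1        344
adam          3       1088
rmsprop       3        599
sgd           1         80
add column loss_x100_plus_epochs = t['loss_x100'] + t['epochs']:
         epochs  loss_x100  loss_x100_plus_epochs
opt                                              
adagrad       1        344                    345
adam          3       1088                   1091
rmsprop       3        599                    602
sgd           1         80                     81
take first 3 rows:
         epochs  loss_x100  loss_x100_plus_epochs
opt                                              
adagrad       1        344                    345
adam          3       1088                   1091
rmsprop       3        599                    602
mean of column 'loss_x100_plus_epochs' → 679.333333333

679.333333333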